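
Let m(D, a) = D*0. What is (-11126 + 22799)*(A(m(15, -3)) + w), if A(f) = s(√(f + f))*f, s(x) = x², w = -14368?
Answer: -167717664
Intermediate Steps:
m(D, a) = 0
A(f) = 2*f² (A(f) = (√(f + f))²*f = (√(2*f))²*f = (√2*√f)²*f = (2*f)*f = 2*f²)
(-11126 + 22799)*(A(m(15, -3)) + w) = (-11126 + 22799)*(2*0² - 14368) = 11673*(2*0 - 14368) = 11673*(0 - 14368) = 11673*(-14368) = -167717664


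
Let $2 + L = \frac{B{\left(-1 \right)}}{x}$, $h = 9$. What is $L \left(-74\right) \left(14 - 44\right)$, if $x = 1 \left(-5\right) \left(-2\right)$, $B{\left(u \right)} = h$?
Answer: $-2442$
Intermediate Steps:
$B{\left(u \right)} = 9$
$x = 10$ ($x = \left(-5\right) \left(-2\right) = 10$)
$L = - \frac{11}{10}$ ($L = -2 + \frac{9}{10} = - \frac{11}{10} \approx -1.1$)
$L \left(-74\right) \left(14 - 44\right) = \left(- \frac{11}{10}\right) \left(-74\right) \left(14 - 44\right) = \frac{407 \left(14 - 44\right)}{5} = \frac{407}{5} \left(-30\right) = -2442$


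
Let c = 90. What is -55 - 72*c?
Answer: -6535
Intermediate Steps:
-55 - 72*c = -55 - 72*90 = -55 - 6480 = -6535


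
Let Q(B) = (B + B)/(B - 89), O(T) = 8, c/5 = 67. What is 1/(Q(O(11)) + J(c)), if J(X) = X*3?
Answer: 81/81389 ≈ 0.00099522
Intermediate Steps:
c = 335 (c = 5*67 = 335)
Q(B) = 2*B/(-89 + B) (Q(B) = (2*B)/(-89 + B) = 2*B/(-89 + B))
J(X) = 3*X
1/(Q(O(11)) + J(c)) = 1/(2*8/(-89 + 8) + 3*335) = 1/(2*8/(-81) + 1005) = 1/(2*8*(-1/81) + 1005) = 1/(-16/81 + 1005) = 1/(81389/81) = 81/81389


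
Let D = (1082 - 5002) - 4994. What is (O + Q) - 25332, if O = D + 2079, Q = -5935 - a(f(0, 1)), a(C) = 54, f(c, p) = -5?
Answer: -38156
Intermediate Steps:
D = -8914 (D = -3920 - 4994 = -8914)
Q = -5989 (Q = -5935 - 1*54 = -5935 - 54 = -5989)
O = -6835 (O = -8914 + 2079 = -6835)
(O + Q) - 25332 = (-6835 - 5989) - 25332 = -12824 - 25332 = -38156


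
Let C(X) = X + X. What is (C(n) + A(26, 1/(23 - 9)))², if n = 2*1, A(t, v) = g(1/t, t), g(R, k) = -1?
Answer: 9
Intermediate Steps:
A(t, v) = -1
n = 2
C(X) = 2*X
(C(n) + A(26, 1/(23 - 9)))² = (2*2 - 1)² = (4 - 1)² = 3² = 9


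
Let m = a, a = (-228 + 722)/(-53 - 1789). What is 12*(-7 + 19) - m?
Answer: 132871/921 ≈ 144.27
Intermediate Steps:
a = -247/921 (a = 494/(-1842) = 494*(-1/1842) = -247/921 ≈ -0.26819)
m = -247/921 ≈ -0.26819
12*(-7 + 19) - m = 12*(-7 + 19) - 1*(-247/921) = 12*12 + 247/921 = 144 + 247/921 = 132871/921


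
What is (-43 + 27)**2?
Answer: 256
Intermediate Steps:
(-43 + 27)**2 = (-16)**2 = 256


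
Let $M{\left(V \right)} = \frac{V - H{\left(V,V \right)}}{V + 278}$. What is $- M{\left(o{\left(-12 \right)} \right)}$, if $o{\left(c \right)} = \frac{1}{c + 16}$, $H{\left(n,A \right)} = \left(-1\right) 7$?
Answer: $- \frac{29}{1113} \approx -0.026056$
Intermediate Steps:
$H{\left(n,A \right)} = -7$
$o{\left(c \right)} = \frac{1}{16 + c}$
$M{\left(V \right)} = \frac{7 + V}{278 + V}$ ($M{\left(V \right)} = \frac{V - -7}{V + 278} = \frac{V + 7}{278 + V} = \frac{7 + V}{278 + V}$)
$- M{\left(o{\left(-12 \right)} \right)} = - \frac{7 + \frac{1}{16 - 12}}{278 + \frac{1}{16 - 12}} = - \frac{7 + \frac{1}{4}}{278 + \frac{1}{4}} = - \frac{29}{\frac{1113}{4} \cdot 4} = - \frac{4 \cdot 29}{1113 \cdot 4} = \left(-1\right) \frac{29}{1113} = - \frac{29}{1113}$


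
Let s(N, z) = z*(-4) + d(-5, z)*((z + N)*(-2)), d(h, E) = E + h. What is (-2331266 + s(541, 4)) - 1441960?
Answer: -3772152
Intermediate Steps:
s(N, z) = -4*z + (-5 + z)*(-2*N - 2*z) (s(N, z) = z*(-4) + (z - 5)*((z + N)*(-2)) = -4*z + (-5 + z)*((N + z)*(-2)) = -4*z + (-5 + z)*(-2*N - 2*z))
(-2331266 + s(541, 4)) - 1441960 = (-2331266 + (-2*4**2 + 6*4 + 10*541 - 2*541*4)) - 1441960 = (-2331266 + (-2*16 + 24 + 5410 - 4328)) - 1441960 = (-2331266 + (-32 + 24 + 5410 - 4328)) - 1441960 = (-2331266 + 1074) - 1441960 = -2330192 - 1441960 = -3772152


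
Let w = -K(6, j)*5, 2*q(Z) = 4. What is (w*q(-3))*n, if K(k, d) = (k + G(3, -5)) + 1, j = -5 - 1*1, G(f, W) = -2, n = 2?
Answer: -100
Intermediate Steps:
q(Z) = 2 (q(Z) = (½)*4 = 2)
j = -6 (j = -5 - 1 = -6)
K(k, d) = -1 + k (K(k, d) = (k - 2) + 1 = (-2 + k) + 1 = -1 + k)
w = -25 (w = -(-1 + 6)*5 = -1*5*5 = -5*5 = -25)
(w*q(-3))*n = -25*2*2 = -50*2 = -100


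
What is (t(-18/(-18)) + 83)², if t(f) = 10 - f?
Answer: 8464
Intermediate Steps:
(t(-18/(-18)) + 83)² = ((10 - (-18)/(-18)) + 83)² = ((10 - (-18)*(-1)/18) + 83)² = ((10 - 1*1) + 83)² = ((10 - 1) + 83)² = (9 + 83)² = 92² = 8464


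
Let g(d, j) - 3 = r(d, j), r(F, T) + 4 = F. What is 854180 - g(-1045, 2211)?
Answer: 855226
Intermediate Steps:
r(F, T) = -4 + F
g(d, j) = -1 + d (g(d, j) = 3 + (-4 + d) = -1 + d)
854180 - g(-1045, 2211) = 854180 - (-1 - 1045) = 854180 - 1*(-1046) = 854180 + 1046 = 855226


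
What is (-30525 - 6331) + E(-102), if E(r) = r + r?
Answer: -37060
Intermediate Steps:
E(r) = 2*r
(-30525 - 6331) + E(-102) = (-30525 - 6331) + 2*(-102) = -36856 - 204 = -37060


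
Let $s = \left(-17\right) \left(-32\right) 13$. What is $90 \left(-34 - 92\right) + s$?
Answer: $-4268$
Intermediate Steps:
$s = 7072$ ($s = 544 \cdot 13 = 7072$)
$90 \left(-34 - 92\right) + s = 90 \left(-34 - 92\right) + 7072 = 90 \left(-126\right) + 7072 = -11340 + 7072 = -4268$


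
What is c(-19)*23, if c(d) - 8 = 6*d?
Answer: -2438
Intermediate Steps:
c(d) = 8 + 6*d
c(-19)*23 = (8 + 6*(-19))*23 = (8 - 114)*23 = -106*23 = -2438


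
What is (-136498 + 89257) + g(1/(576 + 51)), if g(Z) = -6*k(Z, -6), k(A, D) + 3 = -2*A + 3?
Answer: -9873365/209 ≈ -47241.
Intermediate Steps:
k(A, D) = -2*A (k(A, D) = -3 + (-2*A + 3) = -3 + (3 - 2*A) = -2*A)
g(Z) = 12*Z (g(Z) = -(-12)*Z = 12*Z)
(-136498 + 89257) + g(1/(576 + 51)) = (-136498 + 89257) + 12/(576 + 51) = -47241 + 12/627 = -47241 + 12*(1/627) = -47241 + 4/209 = -9873365/209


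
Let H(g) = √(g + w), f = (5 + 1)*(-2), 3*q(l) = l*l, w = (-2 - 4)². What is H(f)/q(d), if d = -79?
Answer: 6*√6/6241 ≈ 0.0023549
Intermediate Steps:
w = 36 (w = (-6)² = 36)
q(l) = l²/3 (q(l) = (l*l)/3 = l²/3)
f = -12 (f = 6*(-2) = -12)
H(g) = √(36 + g) (H(g) = √(g + 36) = √(36 + g))
H(f)/q(d) = √(36 - 12)/(((⅓)*(-79)²)) = √24/(((⅓)*6241)) = (2*√6)/(6241/3) = (2*√6)*(3/6241) = 6*√6/6241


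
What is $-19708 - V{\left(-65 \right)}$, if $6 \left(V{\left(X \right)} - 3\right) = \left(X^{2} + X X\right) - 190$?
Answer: $- \frac{63263}{3} \approx -21088.0$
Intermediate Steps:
$V{\left(X \right)} = - \frac{86}{3} + \frac{X^{2}}{3}$ ($V{\left(X \right)} = 3 + \frac{\left(X^{2} + X X\right) - 190}{6} = 3 + \frac{\left(X^{2} + X^{2}\right) - 190}{6} = 3 + \frac{2 X^{2} - 190}{6} = 3 + \frac{-190 + 2 X^{2}}{6} = 3 + \left(- \frac{95}{3} + \frac{X^{2}}{3}\right) = - \frac{86}{3} + \frac{X^{2}}{3}$)
$-19708 - V{\left(-65 \right)} = -19708 - \left(- \frac{86}{3} + \frac{\left(-65\right)^{2}}{3}\right) = -19708 - \left(- \frac{86}{3} + \frac{1}{3} \cdot 4225\right) = -19708 - \left(- \frac{86}{3} + \frac{4225}{3}\right) = -19708 - \frac{4139}{3} = - \frac{63263}{3}$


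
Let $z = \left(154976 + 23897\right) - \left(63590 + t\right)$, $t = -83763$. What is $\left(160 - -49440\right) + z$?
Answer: $248646$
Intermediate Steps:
$z = 199046$ ($z = \left(154976 + 23897\right) - -20173 = 178873 + \left(-63590 + 83763\right) = 178873 + 20173 = 199046$)
$\left(160 - -49440\right) + z = \left(160 - -49440\right) + 199046 = \left(160 + 49440\right) + 199046 = 49600 + 199046 = 248646$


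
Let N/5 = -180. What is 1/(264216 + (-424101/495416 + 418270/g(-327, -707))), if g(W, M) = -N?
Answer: 22293720/5900699321491 ≈ 3.7782e-6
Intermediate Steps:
N = -900 (N = 5*(-180) = -900)
g(W, M) = 900 (g(W, M) = -1*(-900) = 900)
1/(264216 + (-424101/495416 + 418270/g(-327, -707))) = 1/(264216 + (-424101/495416 + 418270/900)) = 1/(264216 + (-424101*1/495416 + 418270*(1/900))) = 1/(264216 + (-424101/495416 + 41827/90)) = 1/(264216 + 10341797971/22293720) = 1/(5900699321491/22293720) = 22293720/5900699321491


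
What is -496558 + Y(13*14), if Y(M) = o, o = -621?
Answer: -497179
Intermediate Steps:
Y(M) = -621
-496558 + Y(13*14) = -496558 - 621 = -497179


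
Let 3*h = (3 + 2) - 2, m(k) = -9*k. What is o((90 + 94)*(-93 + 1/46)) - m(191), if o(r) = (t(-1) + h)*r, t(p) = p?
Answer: 1719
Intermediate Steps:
h = 1 (h = ((3 + 2) - 2)/3 = (5 - 2)/3 = (1/3)*3 = 1)
o(r) = 0 (o(r) = (-1 + 1)*r = 0*r = 0)
o((90 + 94)*(-93 + 1/46)) - m(191) = 0 - (-9)*191 = 0 - 1*(-1719) = 0 + 1719 = 1719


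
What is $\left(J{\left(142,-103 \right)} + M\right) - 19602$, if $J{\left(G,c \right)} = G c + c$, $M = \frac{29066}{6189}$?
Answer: $- \frac{212445493}{6189} \approx -34326.0$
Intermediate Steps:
$M = \frac{29066}{6189}$ ($M = 29066 \cdot \frac{1}{6189} = \frac{29066}{6189} \approx 4.6964$)
$J{\left(G,c \right)} = c + G c$
$\left(J{\left(142,-103 \right)} + M\right) - 19602 = \left(- 103 \left(1 + 142\right) + \frac{29066}{6189}\right) - 19602 = \left(\left(-103\right) 143 + \frac{29066}{6189}\right) - 19602 = \left(-14729 + \frac{29066}{6189}\right) - 19602 = - \frac{91128715}{6189} - 19602 = - \frac{212445493}{6189}$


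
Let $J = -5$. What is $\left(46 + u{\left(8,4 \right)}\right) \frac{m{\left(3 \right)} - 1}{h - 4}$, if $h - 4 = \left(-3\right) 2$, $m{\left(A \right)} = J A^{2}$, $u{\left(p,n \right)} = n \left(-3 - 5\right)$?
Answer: $\frac{322}{3} \approx 107.33$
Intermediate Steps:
$u{\left(p,n \right)} = - 8 n$ ($u{\left(p,n \right)} = n \left(-8\right) = - 8 n$)
$m{\left(A \right)} = - 5 A^{2}$
$h = -2$ ($h = 4 - 6 = -2$)
$\left(46 + u{\left(8,4 \right)}\right) \frac{m{\left(3 \right)} - 1}{h - 4} = \left(46 - 32\right) \frac{- 5 \cdot 3^{2} - 1}{-2 - 4} = \left(46 - 32\right) \frac{\left(-5\right) 9 - 1}{-6} = 14 \left(-45 - 1\right) \left(- \frac{1}{6}\right) = 14 \left(\left(-46\right) \left(- \frac{1}{6}\right)\right) = 14 \cdot \frac{23}{3} = \frac{322}{3}$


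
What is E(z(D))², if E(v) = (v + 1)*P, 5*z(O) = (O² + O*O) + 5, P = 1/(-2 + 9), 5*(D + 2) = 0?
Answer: 324/1225 ≈ 0.26449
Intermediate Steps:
D = -2 (D = -2 + (⅕)*0 = -2 + 0 = -2)
P = ⅐ (P = 1/7 = ⅐ ≈ 0.14286)
z(O) = 1 + 2*O²/5 (z(O) = ((O² + O*O) + 5)/5 = ((O² + O²) + 5)/5 = (2*O² + 5)/5 = (5 + 2*O²)/5 = 1 + 2*O²/5)
E(v) = ⅐ + v/7 (E(v) = (v + 1)*(⅐) = (1 + v)*(⅐) = ⅐ + v/7)
E(z(D))² = (⅐ + (1 + (⅖)*(-2)²)/7)² = (⅐ + (1 + (⅖)*4)/7)² = (⅐ + (1 + 8/5)/7)² = (⅐ + (⅐)*(13/5))² = (⅐ + 13/35)² = (18/35)² = 324/1225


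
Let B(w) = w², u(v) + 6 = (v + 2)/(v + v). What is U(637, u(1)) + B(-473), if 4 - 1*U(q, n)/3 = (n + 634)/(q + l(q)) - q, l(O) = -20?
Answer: 278450791/1234 ≈ 2.2565e+5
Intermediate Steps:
u(v) = -6 + (2 + v)/(2*v) (u(v) = -6 + (v + 2)/(v + v) = -6 + (2 + v)/((2*v)) = -6 + (2 + v)*(1/(2*v)) = -6 + (2 + v)/(2*v))
U(q, n) = 12 + 3*q - 3*(634 + n)/(-20 + q) (U(q, n) = 12 - 3*((n + 634)/(q - 20) - q) = 12 - 3*((634 + n)/(-20 + q) - q) = 12 - 3*(-q + (634 + n)/(-20 + q)) = 12 + (3*q - 3*(634 + n)/(-20 + q)) = 12 + 3*q - 3*(634 + n)/(-20 + q))
U(637, u(1)) + B(-473) = 3*(-714 + 637² - (-11/2 + 1/1) - 16*637)/(-20 + 637) + (-473)² = 3*(-714 + 405769 - (-11/2 + 1) - 10192)/617 + 223729 = 3*(1/617)*(-714 + 405769 - 1*(-9/2) - 10192) + 223729 = 3*(1/617)*(-714 + 405769 + 9/2 - 10192) + 223729 = 3*(1/617)*(789735/2) + 223729 = 2369205/1234 + 223729 = 278450791/1234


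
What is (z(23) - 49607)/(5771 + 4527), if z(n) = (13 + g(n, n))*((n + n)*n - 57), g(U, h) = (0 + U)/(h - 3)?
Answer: -708857/205960 ≈ -3.4417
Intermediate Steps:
g(U, h) = U/(-3 + h)
z(n) = (-57 + 2*n²)*(13 + n/(-3 + n)) (z(n) = (13 + n/(-3 + n))*((n + n)*n - 57) = (13 + n/(-3 + n))*((2*n)*n - 57) = (13 + n/(-3 + n))*(2*n² - 57) = (13 + n/(-3 + n))*(-57 + 2*n²) = (-57 + 2*n²)*(13 + n/(-3 + n)))
(z(23) - 49607)/(5771 + 4527) = ((2223 - 798*23 - 78*23² + 28*23³)/(-3 + 23) - 49607)/(5771 + 4527) = ((2223 - 18354 - 78*529 + 28*12167)/20 - 49607)/10298 = ((2223 - 18354 - 41262 + 340676)/20 - 49607)*(1/10298) = ((1/20)*283283 - 49607)*(1/10298) = (283283/20 - 49607)*(1/10298) = -708857/20*1/10298 = -708857/205960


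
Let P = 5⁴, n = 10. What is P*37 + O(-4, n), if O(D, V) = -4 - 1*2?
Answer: 23119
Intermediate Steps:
O(D, V) = -6 (O(D, V) = -4 - 2 = -6)
P = 625
P*37 + O(-4, n) = 625*37 - 6 = 23125 - 6 = 23119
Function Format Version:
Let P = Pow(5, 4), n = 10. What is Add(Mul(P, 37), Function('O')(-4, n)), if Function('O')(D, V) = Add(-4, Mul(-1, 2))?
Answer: 23119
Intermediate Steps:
Function('O')(D, V) = -6 (Function('O')(D, V) = Add(-4, -2) = -6)
P = 625
Add(Mul(P, 37), Function('O')(-4, n)) = Add(Mul(625, 37), -6) = Add(23125, -6) = 23119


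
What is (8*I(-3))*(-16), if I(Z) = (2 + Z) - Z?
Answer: -256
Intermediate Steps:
I(Z) = 2
(8*I(-3))*(-16) = (8*2)*(-16) = 16*(-16) = -256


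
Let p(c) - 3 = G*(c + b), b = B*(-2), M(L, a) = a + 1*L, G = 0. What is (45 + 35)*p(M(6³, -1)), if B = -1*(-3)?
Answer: 240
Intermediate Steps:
B = 3
M(L, a) = L + a (M(L, a) = a + L = L + a)
b = -6 (b = 3*(-2) = -6)
p(c) = 3 (p(c) = 3 + 0*(c - 6) = 3 + 0*(-6 + c) = 3 + 0 = 3)
(45 + 35)*p(M(6³, -1)) = (45 + 35)*3 = 80*3 = 240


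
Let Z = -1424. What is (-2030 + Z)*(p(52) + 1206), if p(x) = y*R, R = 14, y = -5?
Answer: -3923744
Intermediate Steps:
p(x) = -70 (p(x) = -5*14 = -70)
(-2030 + Z)*(p(52) + 1206) = (-2030 - 1424)*(-70 + 1206) = -3454*1136 = -3923744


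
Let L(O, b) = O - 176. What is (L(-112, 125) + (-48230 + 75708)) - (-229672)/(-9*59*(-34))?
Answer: 245558966/9027 ≈ 27203.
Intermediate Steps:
L(O, b) = -176 + O
(L(-112, 125) + (-48230 + 75708)) - (-229672)/(-9*59*(-34)) = ((-176 - 112) + (-48230 + 75708)) - (-229672)/(-9*59*(-34)) = (-288 + 27478) - (-229672)/((-531*(-34))) = 27190 - (-229672)/18054 = 27190 - 1*(-114836/9027) = 27190 + 114836/9027 = 245558966/9027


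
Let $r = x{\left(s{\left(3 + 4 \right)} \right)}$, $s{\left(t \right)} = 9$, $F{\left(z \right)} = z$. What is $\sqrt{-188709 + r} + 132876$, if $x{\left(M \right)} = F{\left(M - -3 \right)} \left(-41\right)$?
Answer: $132876 + i \sqrt{189201} \approx 1.3288 \cdot 10^{5} + 434.97 i$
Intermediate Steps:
$x{\left(M \right)} = -123 - 41 M$ ($x{\left(M \right)} = \left(M - -3\right) \left(-41\right) = \left(M + 3\right) \left(-41\right) = \left(3 + M\right) \left(-41\right) = -123 - 41 M$)
$r = -492$ ($r = -123 - 369 = -492$)
$\sqrt{-188709 + r} + 132876 = \sqrt{-188709 - 492} + 132876 = \sqrt{-189201} + 132876 = i \sqrt{189201} + 132876 = 132876 + i \sqrt{189201}$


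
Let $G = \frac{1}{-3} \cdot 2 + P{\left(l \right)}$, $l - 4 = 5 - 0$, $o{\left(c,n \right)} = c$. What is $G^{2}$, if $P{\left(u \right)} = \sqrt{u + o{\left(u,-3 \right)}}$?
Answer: $\frac{166}{9} - 4 \sqrt{2} \approx 12.788$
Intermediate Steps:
$l = 9$ ($l = 4 + \left(5 - 0\right) = 4 + \left(5 + 0\right) = 4 + 5 = 9$)
$P{\left(u \right)} = \sqrt{2} \sqrt{u}$ ($P{\left(u \right)} = \sqrt{u + u} = \sqrt{2 u} = \sqrt{2} \sqrt{u}$)
$G = - \frac{2}{3} + 3 \sqrt{2}$ ($G = \frac{1}{-3} \cdot 2 + \sqrt{2} \sqrt{9} = \left(- \frac{1}{3}\right) 2 + \sqrt{2} \cdot 3 = - \frac{2}{3} + 3 \sqrt{2} \approx 3.576$)
$G^{2} = \left(- \frac{2}{3} + 3 \sqrt{2}\right)^{2}$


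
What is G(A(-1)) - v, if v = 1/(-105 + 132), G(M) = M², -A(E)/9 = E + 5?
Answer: 34991/27 ≈ 1296.0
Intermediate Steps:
A(E) = -45 - 9*E (A(E) = -9*(E + 5) = -9*(5 + E) = -45 - 9*E)
v = 1/27 ≈ 0.037037
G(A(-1)) - v = (-45 - 9*(-1))² - 1*1/27 = (-45 + 9)² - 1/27 = (-36)² - 1/27 = 1296 - 1/27 = 34991/27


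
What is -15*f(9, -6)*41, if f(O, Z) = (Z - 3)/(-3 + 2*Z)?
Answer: -369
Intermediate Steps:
f(O, Z) = (-3 + Z)/(-3 + 2*Z)
-15*f(9, -6)*41 = -15*(-3 - 6)/(-3 + 2*(-6))*41 = -15*(-9)/(-3 - 12)*41 = -15*(-9)/(-15)*41 = -(-1)*(-9)*41 = -15*3/5*41 = -9*41 = -369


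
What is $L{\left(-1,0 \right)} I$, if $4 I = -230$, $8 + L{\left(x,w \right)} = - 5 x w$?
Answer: $460$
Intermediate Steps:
$L{\left(x,w \right)} = -8 - 5 w x$ ($L{\left(x,w \right)} = -8 - 5 x w = -8 - 5 w x$)
$I = - \frac{115}{2}$ ($I = \frac{1}{4} \left(-230\right) = - \frac{115}{2} \approx -57.5$)
$L{\left(-1,0 \right)} I = \left(-8 - 0 \left(-1\right)\right) \left(- \frac{115}{2}\right) = \left(-8 + 0\right) \left(- \frac{115}{2}\right) = \left(-8\right) \left(- \frac{115}{2}\right) = 460$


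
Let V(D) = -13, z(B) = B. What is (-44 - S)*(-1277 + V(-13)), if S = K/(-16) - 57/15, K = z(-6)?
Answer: 209367/4 ≈ 52342.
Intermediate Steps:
K = -6
S = -137/40 (S = -6/(-16) - 57/15 = -6*(-1/16) - 57*1/15 = 3/8 - 19/5 = -137/40 ≈ -3.4250)
(-44 - S)*(-1277 + V(-13)) = (-44 - 1*(-137/40))*(-1277 - 13) = (-44 + 137/40)*(-1290) = -1623/40*(-1290) = 209367/4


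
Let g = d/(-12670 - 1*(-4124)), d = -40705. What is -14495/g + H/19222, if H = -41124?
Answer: -34039788148/11177593 ≈ -3045.4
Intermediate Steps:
g = 40705/8546 (g = -40705/(-12670 - 1*(-4124)) = -40705/(-12670 + 4124) = -40705/(-8546) = -40705*(-1/8546) = 40705/8546 ≈ 4.7630)
-14495/g + H/19222 = -14495/40705/8546 - 41124/19222 = -14495*8546/40705 - 41124*1/19222 = -24774854/8141 - 20562/9611 = -34039788148/11177593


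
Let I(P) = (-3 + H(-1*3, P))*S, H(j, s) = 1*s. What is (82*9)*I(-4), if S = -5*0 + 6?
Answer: -30996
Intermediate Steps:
S = 6 (S = 0 + 6 = 6)
H(j, s) = s
I(P) = -18 + 6*P (I(P) = (-3 + P)*6 = -18 + 6*P)
(82*9)*I(-4) = (82*9)*(-18 + 6*(-4)) = 738*(-18 - 24) = 738*(-42) = -30996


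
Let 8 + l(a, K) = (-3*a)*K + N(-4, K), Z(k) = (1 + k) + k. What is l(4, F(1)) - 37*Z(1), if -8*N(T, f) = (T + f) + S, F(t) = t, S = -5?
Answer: -130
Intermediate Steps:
Z(k) = 1 + 2*k
N(T, f) = 5/8 - T/8 - f/8 (N(T, f) = -((T + f) - 5)/8 = -(-5 + T + f)/8 = 5/8 - T/8 - f/8)
l(a, K) = -55/8 - K/8 - 3*K*a (l(a, K) = -8 + ((-3*a)*K + (5/8 - 1/8*(-4) - K/8)) = -8 + (-3*K*a + (5/8 + 1/2 - K/8)) = -8 + (-3*K*a + (9/8 - K/8)) = -8 + (9/8 - K/8 - 3*K*a) = -55/8 - K/8 - 3*K*a)
l(4, F(1)) - 37*Z(1) = (-55/8 - 1/8*1 - 3*1*4) - 37*(1 + 2*1) = (-55/8 - 1/8 - 12) - 37*(1 + 2) = -19 - 37*3 = -19 - 111 = -130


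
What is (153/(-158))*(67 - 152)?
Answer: 13005/158 ≈ 82.310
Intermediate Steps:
(153/(-158))*(67 - 152) = (153*(-1/158))*(-85) = -153/158*(-85) = 13005/158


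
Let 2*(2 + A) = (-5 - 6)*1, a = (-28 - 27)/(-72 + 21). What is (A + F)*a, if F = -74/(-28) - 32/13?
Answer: -12210/1547 ≈ -7.8927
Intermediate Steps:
a = 55/51 (a = -55/(-51) = -55*(-1/51) = 55/51 ≈ 1.0784)
F = 33/182 (F = -74*(-1/28) - 32*1/13 = 37/14 - 32/13 = 33/182 ≈ 0.18132)
A = -15/2 (A = -2 + ((-5 - 6)*1)/2 = -2 + (-11*1)/2 = -2 + (½)*(-11) = -2 - 11/2 = -15/2 ≈ -7.5000)
(A + F)*a = (-15/2 + 33/182)*(55/51) = -666/91*55/51 = -12210/1547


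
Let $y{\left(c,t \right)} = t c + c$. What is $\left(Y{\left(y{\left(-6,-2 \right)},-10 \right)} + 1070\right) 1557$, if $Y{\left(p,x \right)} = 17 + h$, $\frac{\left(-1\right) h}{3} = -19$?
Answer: $1781208$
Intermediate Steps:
$h = 57$ ($h = \left(-3\right) \left(-19\right) = 57$)
$y{\left(c,t \right)} = c + c t$ ($y{\left(c,t \right)} = c t + c = c + c t$)
$Y{\left(p,x \right)} = 74$ ($Y{\left(p,x \right)} = 17 + 57 = 74$)
$\left(Y{\left(y{\left(-6,-2 \right)},-10 \right)} + 1070\right) 1557 = \left(74 + 1070\right) 1557 = 1144 \cdot 1557 = 1781208$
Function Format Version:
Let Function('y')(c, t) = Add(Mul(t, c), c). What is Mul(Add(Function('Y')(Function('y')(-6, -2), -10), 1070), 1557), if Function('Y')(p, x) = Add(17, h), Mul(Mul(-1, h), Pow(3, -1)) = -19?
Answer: 1781208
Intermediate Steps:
h = 57 (h = Mul(-3, -19) = 57)
Function('y')(c, t) = Add(c, Mul(c, t)) (Function('y')(c, t) = Add(Mul(c, t), c) = Add(c, Mul(c, t)))
Function('Y')(p, x) = 74 (Function('Y')(p, x) = Add(17, 57) = 74)
Mul(Add(Function('Y')(Function('y')(-6, -2), -10), 1070), 1557) = Mul(Add(74, 1070), 1557) = Mul(1144, 1557) = 1781208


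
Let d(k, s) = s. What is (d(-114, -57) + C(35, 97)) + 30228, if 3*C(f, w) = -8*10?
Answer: 90433/3 ≈ 30144.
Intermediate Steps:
C(f, w) = -80/3 (C(f, w) = (-8*10)/3 = (⅓)*(-80) = -80/3)
(d(-114, -57) + C(35, 97)) + 30228 = (-57 - 80/3) + 30228 = -251/3 + 30228 = 90433/3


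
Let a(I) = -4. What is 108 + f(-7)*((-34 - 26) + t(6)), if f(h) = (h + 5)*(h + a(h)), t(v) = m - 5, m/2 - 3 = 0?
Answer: -1190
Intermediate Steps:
m = 6 (m = 6 + 2*0 = 6 + 0 = 6)
t(v) = 1 (t(v) = 6 - 5 = 1)
f(h) = (-4 + h)*(5 + h) (f(h) = (h + 5)*(h - 4) = (5 + h)*(-4 + h) = (-4 + h)*(5 + h))
108 + f(-7)*((-34 - 26) + t(6)) = 108 + (-20 - 7 + (-7)²)*((-34 - 26) + 1) = 108 + (-20 - 7 + 49)*(-60 + 1) = 108 + 22*(-59) = 108 - 1298 = -1190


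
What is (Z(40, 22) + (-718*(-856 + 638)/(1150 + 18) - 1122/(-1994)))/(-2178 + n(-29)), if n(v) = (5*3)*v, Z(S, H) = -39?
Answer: -27823583/760707012 ≈ -0.036576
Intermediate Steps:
n(v) = 15*v
(Z(40, 22) + (-718*(-856 + 638)/(1150 + 18) - 1122/(-1994)))/(-2178 + n(-29)) = (-39 + (-718*(-856 + 638)/(1150 + 18) - 1122/(-1994)))/(-2178 + 15*(-29)) = (-39 + (-718/(1168/(-218)) - 1122*(-1/1994)))/(-2178 - 435) = (-39 + (-718/(1168*(-1/218)) + 561/997))/(-2613) = (-39 + (-718/(-584/109) + 561/997))*(-1/2613) = (-39 + (-718*(-109/584) + 561/997))*(-1/2613) = (-39 + (39131/292 + 561/997))*(-1/2613) = (-39 + 39177419/291124)*(-1/2613) = (27823583/291124)*(-1/2613) = -27823583/760707012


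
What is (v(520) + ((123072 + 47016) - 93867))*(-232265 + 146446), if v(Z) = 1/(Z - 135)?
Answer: -2518365935434/385 ≈ -6.5412e+9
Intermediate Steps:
v(Z) = 1/(-135 + Z)
(v(520) + ((123072 + 47016) - 93867))*(-232265 + 146446) = (1/(-135 + 520) + ((123072 + 47016) - 93867))*(-232265 + 146446) = (1/385 + (170088 - 93867))*(-85819) = (1/385 + 76221)*(-85819) = (29345086/385)*(-85819) = -2518365935434/385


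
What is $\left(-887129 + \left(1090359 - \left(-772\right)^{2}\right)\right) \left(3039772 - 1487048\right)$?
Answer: $-609838561896$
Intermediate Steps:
$\left(-887129 + \left(1090359 - \left(-772\right)^{2}\right)\right) \left(3039772 - 1487048\right) = \left(-887129 + \left(1090359 - 595984\right)\right) 1552724 = \left(-887129 + 494375\right) 1552724 = \left(-392754\right) 1552724 = -609838561896$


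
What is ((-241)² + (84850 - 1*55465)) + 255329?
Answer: 342795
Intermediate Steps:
((-241)² + (84850 - 1*55465)) + 255329 = (58081 + (84850 - 55465)) + 255329 = (58081 + 29385) + 255329 = 87466 + 255329 = 342795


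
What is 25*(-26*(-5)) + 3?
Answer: 3253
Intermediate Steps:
25*(-26*(-5)) + 3 = 25*130 + 3 = 3250 + 3 = 3253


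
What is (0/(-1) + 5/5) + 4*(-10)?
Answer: -39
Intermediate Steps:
(0/(-1) + 5/5) + 4*(-10) = (0*(-1) + 5*(⅕)) - 40 = (0 + 1) - 40 = 1 - 40 = -39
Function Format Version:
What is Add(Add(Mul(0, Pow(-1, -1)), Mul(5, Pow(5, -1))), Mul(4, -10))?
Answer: -39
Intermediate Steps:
Add(Add(Mul(0, Pow(-1, -1)), Mul(5, Pow(5, -1))), Mul(4, -10)) = Add(Add(Mul(0, -1), Mul(5, Rational(1, 5))), -40) = Add(Add(0, 1), -40) = Add(1, -40) = -39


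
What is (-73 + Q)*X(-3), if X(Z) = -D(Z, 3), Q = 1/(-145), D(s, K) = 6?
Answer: 63516/145 ≈ 438.04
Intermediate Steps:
Q = -1/145 ≈ -0.0068966
X(Z) = -6 (X(Z) = -1*6 = -6)
(-73 + Q)*X(-3) = (-73 - 1/145)*(-6) = -10586/145*(-6) = 63516/145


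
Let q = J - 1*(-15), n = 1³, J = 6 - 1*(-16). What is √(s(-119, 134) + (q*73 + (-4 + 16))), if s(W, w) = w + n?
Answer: 4*√178 ≈ 53.367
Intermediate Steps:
J = 22 (J = 6 + 16 = 22)
n = 1
q = 37 (q = 22 - 1*(-15) = 22 + 15 = 37)
s(W, w) = 1 + w (s(W, w) = w + 1 = 1 + w)
√(s(-119, 134) + (q*73 + (-4 + 16))) = √((1 + 134) + (37*73 + (-4 + 16))) = √(135 + (2701 + 12)) = √(135 + 2713) = √2848 = 4*√178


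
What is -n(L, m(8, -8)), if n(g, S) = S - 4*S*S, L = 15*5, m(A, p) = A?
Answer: 248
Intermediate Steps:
L = 75
n(g, S) = S - 4*S²
-n(L, m(8, -8)) = -8*(1 - 4*8) = -8*(1 - 32) = -8*(-31) = -1*(-248) = 248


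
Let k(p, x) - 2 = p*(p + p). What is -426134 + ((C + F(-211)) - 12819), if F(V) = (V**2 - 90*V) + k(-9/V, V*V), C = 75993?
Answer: -13331679725/44521 ≈ -2.9945e+5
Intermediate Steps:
k(p, x) = 2 + 2*p**2 (k(p, x) = 2 + p*(p + p) = 2 + p*(2*p) = 2 + 2*p**2)
F(V) = 2 + V**2 - 90*V + 162/V**2 (F(V) = (V**2 - 90*V) + (2 + 2*(-9/V)**2) = (V**2 - 90*V) + (2 + 2*(81/V**2)) = (V**2 - 90*V) + (2 + 162/V**2) = 2 + V**2 - 90*V + 162/V**2)
-426134 + ((C + F(-211)) - 12819) = -426134 + ((75993 + (2 + (-211)**2 - 90*(-211) + 162/(-211)**2)) - 12819) = -426134 + ((75993 + (2 + 44521 + 18990 + 162*(1/44521))) - 12819) = -426134 + ((75993 + (2 + 44521 + 18990 + 162/44521)) - 12819) = -426134 + ((75993 + 2827662435/44521) - 12819) = -426134 + (6210946788/44521 - 12819) = -426134 + 5640232089/44521 = -13331679725/44521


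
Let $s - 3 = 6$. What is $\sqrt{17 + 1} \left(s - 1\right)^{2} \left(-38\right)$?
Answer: $- 7296 \sqrt{2} \approx -10318.0$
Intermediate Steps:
$s = 9$ ($s = 3 + 6 = 9$)
$\sqrt{17 + 1} \left(s - 1\right)^{2} \left(-38\right) = \sqrt{17 + 1} \left(9 - 1\right)^{2} \left(-38\right) = \sqrt{18} \cdot 8^{2} \left(-38\right) = 3 \sqrt{2} \cdot 64 \left(-38\right) = 192 \sqrt{2} \left(-38\right) = - 7296 \sqrt{2}$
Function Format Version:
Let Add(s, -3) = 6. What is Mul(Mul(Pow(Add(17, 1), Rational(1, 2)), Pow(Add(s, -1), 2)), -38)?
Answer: Mul(-7296, Pow(2, Rational(1, 2))) ≈ -10318.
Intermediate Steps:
s = 9 (s = Add(3, 6) = 9)
Mul(Mul(Pow(Add(17, 1), Rational(1, 2)), Pow(Add(s, -1), 2)), -38) = Mul(Mul(Pow(Add(17, 1), Rational(1, 2)), Pow(Add(9, -1), 2)), -38) = Mul(Mul(Pow(18, Rational(1, 2)), Pow(8, 2)), -38) = Mul(Mul(Mul(3, Pow(2, Rational(1, 2))), 64), -38) = Mul(Mul(192, Pow(2, Rational(1, 2))), -38) = Mul(-7296, Pow(2, Rational(1, 2)))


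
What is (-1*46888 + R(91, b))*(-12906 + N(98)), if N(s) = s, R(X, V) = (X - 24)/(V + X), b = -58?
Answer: 19817011496/33 ≈ 6.0052e+8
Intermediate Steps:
R(X, V) = (-24 + X)/(V + X)
(-1*46888 + R(91, b))*(-12906 + N(98)) = (-1*46888 + (-24 + 91)/(-58 + 91))*(-12906 + 98) = (-46888 + 67/33)*(-12808) = -1547237/33*(-12808) = 19817011496/33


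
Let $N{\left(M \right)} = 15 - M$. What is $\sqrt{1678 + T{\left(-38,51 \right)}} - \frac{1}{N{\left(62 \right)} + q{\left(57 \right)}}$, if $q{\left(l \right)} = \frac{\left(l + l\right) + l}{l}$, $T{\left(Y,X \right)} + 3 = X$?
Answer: $\frac{1}{44} + \sqrt{1726} \approx 41.568$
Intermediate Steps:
$T{\left(Y,X \right)} = -3 + X$
$q{\left(l \right)} = 3$ ($q{\left(l \right)} = \frac{2 l + l}{l} = \frac{3 l}{l} = 3$)
$\sqrt{1678 + T{\left(-38,51 \right)}} - \frac{1}{N{\left(62 \right)} + q{\left(57 \right)}} = \sqrt{1678 + \left(-3 + 51\right)} - \frac{1}{\left(15 - 62\right) + 3} = \sqrt{1678 + 48} - \frac{1}{\left(15 - 62\right) + 3} = \sqrt{1726} - \frac{1}{-47 + 3} = \sqrt{1726} - \frac{1}{-44} = \sqrt{1726} - - \frac{1}{44} = \sqrt{1726} + \frac{1}{44} = \frac{1}{44} + \sqrt{1726}$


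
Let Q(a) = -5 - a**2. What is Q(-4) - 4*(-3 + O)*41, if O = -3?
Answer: 963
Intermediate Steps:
Q(-4) - 4*(-3 + O)*41 = (-5 - 1*(-4)**2) - 4*(-3 - 3)*41 = (-5 - 1*16) - 4*(-6)*41 = (-5 - 16) + 24*41 = -21 + 984 = 963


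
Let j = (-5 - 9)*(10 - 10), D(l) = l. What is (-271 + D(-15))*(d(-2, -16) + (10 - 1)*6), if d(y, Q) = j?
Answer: -15444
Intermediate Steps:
j = 0 (j = -14*0 = 0)
d(y, Q) = 0
(-271 + D(-15))*(d(-2, -16) + (10 - 1)*6) = (-271 - 15)*(0 + (10 - 1)*6) = -286*(0 + 9*6) = -286*(0 + 54) = -286*54 = -15444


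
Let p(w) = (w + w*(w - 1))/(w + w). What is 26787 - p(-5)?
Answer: 53579/2 ≈ 26790.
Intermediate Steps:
p(w) = (w + w*(-1 + w))/(2*w) (p(w) = (w + w*(-1 + w))/((2*w)) = (w + w*(-1 + w))*(1/(2*w)) = (w + w*(-1 + w))/(2*w))
26787 - p(-5) = 26787 - (-5)/2 = 26787 - 1*(-5/2) = 26787 + 5/2 = 53579/2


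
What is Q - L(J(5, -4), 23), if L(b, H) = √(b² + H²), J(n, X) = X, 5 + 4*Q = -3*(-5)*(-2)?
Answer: -35/4 - √545 ≈ -32.095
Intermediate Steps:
Q = -35/4 (Q = -5/4 + (-3*(-5)*(-2))/4 = -5/4 + (15*(-2))/4 = -5/4 + (¼)*(-30) = -5/4 - 15/2 = -35/4 ≈ -8.7500)
L(b, H) = √(H² + b²)
Q - L(J(5, -4), 23) = -35/4 - √(23² + (-4)²) = -35/4 - √(529 + 16) = -35/4 - √545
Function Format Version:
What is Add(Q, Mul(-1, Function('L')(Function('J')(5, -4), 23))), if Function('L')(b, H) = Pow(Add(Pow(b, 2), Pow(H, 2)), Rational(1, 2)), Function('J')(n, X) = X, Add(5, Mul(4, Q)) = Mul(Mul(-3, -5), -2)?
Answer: Add(Rational(-35, 4), Mul(-1, Pow(545, Rational(1, 2)))) ≈ -32.095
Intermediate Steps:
Q = Rational(-35, 4) (Q = Add(Rational(-5, 4), Mul(Rational(1, 4), Mul(Mul(-3, -5), -2))) = Add(Rational(-5, 4), Mul(Rational(1, 4), Mul(15, -2))) = Add(Rational(-5, 4), Mul(Rational(1, 4), -30)) = Add(Rational(-5, 4), Rational(-15, 2)) = Rational(-35, 4) ≈ -8.7500)
Function('L')(b, H) = Pow(Add(Pow(H, 2), Pow(b, 2)), Rational(1, 2))
Add(Q, Mul(-1, Function('L')(Function('J')(5, -4), 23))) = Add(Rational(-35, 4), Mul(-1, Pow(Add(Pow(23, 2), Pow(-4, 2)), Rational(1, 2)))) = Add(Rational(-35, 4), Mul(-1, Pow(Add(529, 16), Rational(1, 2)))) = Add(Rational(-35, 4), Mul(-1, Pow(545, Rational(1, 2))))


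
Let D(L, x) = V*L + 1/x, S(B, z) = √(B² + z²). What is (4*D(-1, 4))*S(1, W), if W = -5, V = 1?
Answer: -3*√26 ≈ -15.297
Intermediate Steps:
D(L, x) = L + 1/x (D(L, x) = 1*L + 1/x = L + 1/x)
(4*D(-1, 4))*S(1, W) = (4*(-1 + 1/4))*√(1² + (-5)²) = (4*(-1 + ¼))*√(1 + 25) = (4*(-¾))*√26 = -3*√26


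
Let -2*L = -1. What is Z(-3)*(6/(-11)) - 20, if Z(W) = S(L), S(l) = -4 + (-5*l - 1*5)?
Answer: -151/11 ≈ -13.727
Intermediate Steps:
L = 1/2 (L = -1/2*(-1) = 1/2 ≈ 0.50000)
S(l) = -9 - 5*l (S(l) = -4 + (-5*l - 5) = -4 + (-5 - 5*l) = -9 - 5*l)
Z(W) = -23/2 (Z(W) = -9 - 5*1/2 = -9 - 5/2 = -23/2)
Z(-3)*(6/(-11)) - 20 = -69/(-11) - 20 = -69*(-1)/11 - 20 = -23/2*(-6/11) - 20 = 69/11 - 20 = -151/11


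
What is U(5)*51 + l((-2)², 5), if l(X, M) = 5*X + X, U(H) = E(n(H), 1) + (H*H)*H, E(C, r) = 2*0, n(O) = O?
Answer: 6399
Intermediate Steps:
E(C, r) = 0
U(H) = H³ (U(H) = 0 + (H*H)*H = 0 + H²*H = 0 + H³ = H³)
l(X, M) = 6*X
U(5)*51 + l((-2)², 5) = 5³*51 + 6*(-2)² = 125*51 + 6*4 = 6375 + 24 = 6399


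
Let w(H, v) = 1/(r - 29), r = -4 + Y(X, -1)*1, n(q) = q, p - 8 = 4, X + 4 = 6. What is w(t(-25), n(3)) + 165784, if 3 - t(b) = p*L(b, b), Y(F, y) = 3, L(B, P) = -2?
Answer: 4973519/30 ≈ 1.6578e+5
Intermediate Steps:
X = 2 (X = -4 + 6 = 2)
p = 12 (p = 8 + 4 = 12)
t(b) = 27 (t(b) = 3 - 12*(-2) = 3 - 1*(-24) = 3 + 24 = 27)
r = -1 (r = -4 + 3*1 = -4 + 3 = -1)
w(H, v) = -1/30 (w(H, v) = 1/(-1 - 29) = 1/(-30) = -1/30)
w(t(-25), n(3)) + 165784 = -1/30 + 165784 = 4973519/30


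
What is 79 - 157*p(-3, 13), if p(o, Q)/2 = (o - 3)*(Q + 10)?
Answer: 43411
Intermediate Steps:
p(o, Q) = 2*(-3 + o)*(10 + Q) (p(o, Q) = 2*((o - 3)*(Q + 10)) = 2*((-3 + o)*(10 + Q)) = 2*(-3 + o)*(10 + Q))
79 - 157*p(-3, 13) = 79 - 157*(-60 - 6*13 + 20*(-3) + 2*13*(-3)) = 79 - 157*(-60 - 78 - 60 - 78) = 79 - 157*(-276) = 79 + 43332 = 43411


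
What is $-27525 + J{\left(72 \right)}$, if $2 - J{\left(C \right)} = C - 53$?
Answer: $-27542$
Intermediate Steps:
$J{\left(C \right)} = 55 - C$ ($J{\left(C \right)} = 2 - \left(C - 53\right) = 2 - \left(-53 + C\right) = 55 - C$)
$-27525 + J{\left(72 \right)} = -27525 + \left(55 - 72\right) = -27525 - 17 = -27542$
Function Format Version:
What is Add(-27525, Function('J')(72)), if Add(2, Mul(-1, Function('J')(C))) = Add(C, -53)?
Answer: -27542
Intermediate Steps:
Function('J')(C) = Add(55, Mul(-1, C)) (Function('J')(C) = Add(2, Mul(-1, Add(C, -53))) = Add(2, Mul(-1, Add(-53, C))) = Add(2, Add(53, Mul(-1, C))) = Add(55, Mul(-1, C)))
Add(-27525, Function('J')(72)) = Add(-27525, Add(55, Mul(-1, 72))) = Add(-27525, Add(55, -72)) = Add(-27525, -17) = -27542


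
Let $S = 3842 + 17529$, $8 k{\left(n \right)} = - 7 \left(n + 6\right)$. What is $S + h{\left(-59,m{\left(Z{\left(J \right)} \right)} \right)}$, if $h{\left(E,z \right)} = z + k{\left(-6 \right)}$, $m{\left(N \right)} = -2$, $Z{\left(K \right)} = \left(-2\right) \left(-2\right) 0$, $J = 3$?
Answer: $21369$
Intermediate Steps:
$k{\left(n \right)} = - \frac{21}{4} - \frac{7 n}{8}$ ($k{\left(n \right)} = \frac{\left(-7\right) \left(n + 6\right)}{8} = \frac{\left(-7\right) \left(6 + n\right)}{8} = \frac{-42 - 7 n}{8} = - \frac{21}{4} - \frac{7 n}{8}$)
$Z{\left(K \right)} = 0$ ($Z{\left(K \right)} = 4 \cdot 0 = 0$)
$h{\left(E,z \right)} = z$ ($h{\left(E,z \right)} = z - 0 = z + \left(- \frac{21}{4} + \frac{21}{4}\right) = z + 0 = z$)
$S = 21371$
$S + h{\left(-59,m{\left(Z{\left(J \right)} \right)} \right)} = 21371 - 2 = 21369$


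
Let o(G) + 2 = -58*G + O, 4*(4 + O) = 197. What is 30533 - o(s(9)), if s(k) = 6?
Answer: 123351/4 ≈ 30838.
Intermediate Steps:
O = 181/4 (O = -4 + (¼)*197 = -4 + 197/4 = 181/4 ≈ 45.250)
o(G) = 173/4 - 58*G (o(G) = -2 + (-58*G + 181/4) = -2 + (181/4 - 58*G) = 173/4 - 58*G)
30533 - o(s(9)) = 30533 - (173/4 - 58*6) = 30533 - (173/4 - 348) = 30533 - 1*(-1219/4) = 30533 + 1219/4 = 123351/4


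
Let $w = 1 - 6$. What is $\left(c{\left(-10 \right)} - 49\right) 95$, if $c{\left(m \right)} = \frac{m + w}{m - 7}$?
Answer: $- \frac{77710}{17} \approx -4571.2$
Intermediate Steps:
$w = -5$ ($w = 1 - 6 = -5$)
$c{\left(m \right)} = \frac{-5 + m}{-7 + m}$ ($c{\left(m \right)} = \frac{m - 5}{m - 7} = \frac{-5 + m}{-7 + m}$)
$\left(c{\left(-10 \right)} - 49\right) 95 = \left(\frac{-5 - 10}{-7 - 10} - 49\right) 95 = \left(\frac{1}{-17} \left(-15\right) - 49\right) 95 = \left(\left(- \frac{1}{17}\right) \left(-15\right) - 49\right) 95 = \left(\frac{15}{17} - 49\right) 95 = \left(- \frac{818}{17}\right) 95 = - \frac{77710}{17}$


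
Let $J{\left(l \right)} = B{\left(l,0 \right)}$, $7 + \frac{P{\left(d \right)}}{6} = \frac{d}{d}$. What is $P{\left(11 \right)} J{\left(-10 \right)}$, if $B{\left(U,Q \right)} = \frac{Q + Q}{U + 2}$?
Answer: $0$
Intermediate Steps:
$B{\left(U,Q \right)} = \frac{2 Q}{2 + U}$
$P{\left(d \right)} = -36$ ($P{\left(d \right)} = -42 + 6 \frac{d}{d} = -42 + 6 \cdot 1 = -42 + 6 = -36$)
$J{\left(l \right)} = 0$ ($J{\left(l \right)} = 2 \cdot 0 \frac{1}{2 + l} = 0$)
$P{\left(11 \right)} J{\left(-10 \right)} = \left(-36\right) 0 = 0$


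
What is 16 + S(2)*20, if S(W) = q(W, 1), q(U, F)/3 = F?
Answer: 76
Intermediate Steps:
q(U, F) = 3*F
S(W) = 3 (S(W) = 3*1 = 3)
16 + S(2)*20 = 16 + 3*20 = 16 + 60 = 76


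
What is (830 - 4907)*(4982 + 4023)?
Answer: -36713385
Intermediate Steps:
(830 - 4907)*(4982 + 4023) = -4077*9005 = -36713385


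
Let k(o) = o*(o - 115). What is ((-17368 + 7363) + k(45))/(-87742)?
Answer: 13155/87742 ≈ 0.14993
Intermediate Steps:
k(o) = o*(-115 + o)
((-17368 + 7363) + k(45))/(-87742) = ((-17368 + 7363) + 45*(-115 + 45))/(-87742) = (-10005 + 45*(-70))*(-1/87742) = (-10005 - 3150)*(-1/87742) = -13155*(-1/87742) = 13155/87742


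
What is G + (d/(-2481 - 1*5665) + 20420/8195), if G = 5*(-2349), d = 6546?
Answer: -78394204330/6675647 ≈ -11743.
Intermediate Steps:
G = -11745
G + (d/(-2481 - 1*5665) + 20420/8195) = -11745 + (6546/(-2481 - 1*5665) + 20420/8195) = -11745 + (6546/(-2481 - 5665) + 20420*(1/8195)) = -11745 + (6546/(-8146) + 4084/1639) = -11745 + (6546*(-1/8146) + 4084/1639) = -11745 + (-3273/4073 + 4084/1639) = -11745 + 11269685/6675647 = -78394204330/6675647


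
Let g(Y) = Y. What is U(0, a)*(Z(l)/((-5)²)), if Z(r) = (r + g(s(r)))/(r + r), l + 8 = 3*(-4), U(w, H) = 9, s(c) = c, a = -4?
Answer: 9/25 ≈ 0.36000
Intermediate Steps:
l = -20 (l = -8 + 3*(-4) = -8 - 12 = -20)
Z(r) = 1 (Z(r) = (r + r)/(r + r) = (2*r)/((2*r)) = (2*r)*(1/(2*r)) = 1)
U(0, a)*(Z(l)/((-5)²)) = 9*(1/(-5)²) = 9*(1/25) = 9/25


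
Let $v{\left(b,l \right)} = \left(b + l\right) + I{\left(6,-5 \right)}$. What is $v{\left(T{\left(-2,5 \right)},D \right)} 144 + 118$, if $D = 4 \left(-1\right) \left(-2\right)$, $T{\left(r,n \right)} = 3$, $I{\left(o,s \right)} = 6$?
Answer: $2566$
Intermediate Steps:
$D = 8$ ($D = \left(-4\right) \left(-2\right) = 8$)
$v{\left(b,l \right)} = 6 + b + l$ ($v{\left(b,l \right)} = \left(b + l\right) + 6 = 6 + b + l$)
$v{\left(T{\left(-2,5 \right)},D \right)} 144 + 118 = \left(6 + 3 + 8\right) 144 + 118 = 17 \cdot 144 + 118 = 2448 + 118 = 2566$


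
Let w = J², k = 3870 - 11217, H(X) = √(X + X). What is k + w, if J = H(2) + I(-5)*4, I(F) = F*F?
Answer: 3057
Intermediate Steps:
H(X) = √2*√X (H(X) = √(2*X) = √2*√X)
I(F) = F²
J = 102 (J = √2*√2 + (-5)²*4 = 2 + 25*4 = 2 + 100 = 102)
k = -7347
w = 10404 (w = 102² = 10404)
k + w = -7347 + 10404 = 3057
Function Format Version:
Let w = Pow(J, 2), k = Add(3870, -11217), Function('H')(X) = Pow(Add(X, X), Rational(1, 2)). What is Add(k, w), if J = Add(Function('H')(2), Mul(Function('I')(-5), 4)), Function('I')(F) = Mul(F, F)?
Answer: 3057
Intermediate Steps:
Function('H')(X) = Mul(Pow(2, Rational(1, 2)), Pow(X, Rational(1, 2))) (Function('H')(X) = Pow(Mul(2, X), Rational(1, 2)) = Mul(Pow(2, Rational(1, 2)), Pow(X, Rational(1, 2))))
Function('I')(F) = Pow(F, 2)
J = 102 (J = Add(Mul(Pow(2, Rational(1, 2)), Pow(2, Rational(1, 2))), Mul(Pow(-5, 2), 4)) = Add(2, Mul(25, 4)) = Add(2, 100) = 102)
k = -7347
w = 10404 (w = Pow(102, 2) = 10404)
Add(k, w) = Add(-7347, 10404) = 3057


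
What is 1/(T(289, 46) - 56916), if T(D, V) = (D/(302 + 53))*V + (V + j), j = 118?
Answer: -355/20133666 ≈ -1.7632e-5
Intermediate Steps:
T(D, V) = 118 + V + D*V/355 (T(D, V) = (D/(302 + 53))*V + (V + 118) = (D/355)*V + (118 + V) = D*V/355 + (118 + V) = 118 + V + D*V/355)
1/(T(289, 46) - 56916) = 1/((118 + 46 + (1/355)*289*46) - 56916) = 1/((118 + 46 + 13294/355) - 56916) = 1/(71514/355 - 56916) = 1/(-20133666/355) = -355/20133666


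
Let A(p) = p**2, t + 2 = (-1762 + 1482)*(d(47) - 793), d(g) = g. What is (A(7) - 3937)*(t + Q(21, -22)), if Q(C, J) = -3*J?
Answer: -812374272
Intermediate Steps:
Q(C, J) = -3*J
t = 208878 (t = -2 + (-1762 + 1482)*(47 - 793) = -2 - 280*(-746) = -2 + 208880 = 208878)
(A(7) - 3937)*(t + Q(21, -22)) = (7**2 - 3937)*(208878 - 3*(-22)) = (49 - 3937)*(208878 + 66) = -3888*208944 = -812374272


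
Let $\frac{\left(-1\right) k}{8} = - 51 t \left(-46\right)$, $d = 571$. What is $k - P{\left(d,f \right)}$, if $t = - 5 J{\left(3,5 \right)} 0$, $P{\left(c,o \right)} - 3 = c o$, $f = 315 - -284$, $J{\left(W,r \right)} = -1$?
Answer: $-342032$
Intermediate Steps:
$f = 599$ ($f = 315 + 284 = 599$)
$P{\left(c,o \right)} = 3 + c o$
$t = 0$ ($t = \left(-5\right) \left(-1\right) 0 = 5 \cdot 0 = 0$)
$k = 0$ ($k = - 8 \left(-51\right) 0 \left(-46\right) = - 8 \cdot 0 \left(-46\right) = \left(-8\right) 0 = 0$)
$k - P{\left(d,f \right)} = 0 - \left(3 + 571 \cdot 599\right) = 0 - \left(3 + 342029\right) = 0 - 342032 = -342032$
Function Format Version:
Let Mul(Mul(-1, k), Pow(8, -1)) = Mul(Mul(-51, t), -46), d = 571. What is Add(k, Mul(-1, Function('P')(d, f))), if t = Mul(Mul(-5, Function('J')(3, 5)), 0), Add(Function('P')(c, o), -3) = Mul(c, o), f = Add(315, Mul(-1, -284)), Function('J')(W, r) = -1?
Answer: -342032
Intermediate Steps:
f = 599 (f = Add(315, 284) = 599)
Function('P')(c, o) = Add(3, Mul(c, o))
t = 0 (t = Mul(Mul(-5, -1), 0) = Mul(5, 0) = 0)
k = 0 (k = Mul(-8, Mul(Mul(-51, 0), -46)) = Mul(-8, Mul(0, -46)) = Mul(-8, 0) = 0)
Add(k, Mul(-1, Function('P')(d, f))) = Add(0, Mul(-1, Add(3, Mul(571, 599)))) = Add(0, Mul(-1, Add(3, 342029))) = Add(0, Mul(-1, 342032)) = Add(0, -342032) = -342032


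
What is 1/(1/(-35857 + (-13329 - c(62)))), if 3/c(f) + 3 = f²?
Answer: -188923429/3841 ≈ -49186.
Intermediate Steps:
c(f) = 3/(-3 + f²)
1/(1/(-35857 + (-13329 - c(62)))) = 1/(1/(-35857 + (-13329 - 3/(-3 + 62²)))) = 1/(1/(-35857 + (-13329 - 3/(-3 + 3844)))) = 1/(1/(-35857 + (-13329 - 3/3841))) = 1/(1/(-35857 - 51196692/3841)) = 1/(1/(-188923429/3841)) = 1/(-3841/188923429) = -188923429/3841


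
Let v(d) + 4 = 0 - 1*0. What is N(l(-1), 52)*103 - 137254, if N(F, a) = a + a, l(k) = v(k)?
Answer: -126542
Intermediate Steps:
v(d) = -4 (v(d) = -4 + (0 - 1*0) = -4 + (0 + 0) = -4 + 0 = -4)
l(k) = -4
N(F, a) = 2*a
N(l(-1), 52)*103 - 137254 = (2*52)*103 - 137254 = 104*103 - 137254 = 10712 - 137254 = -126542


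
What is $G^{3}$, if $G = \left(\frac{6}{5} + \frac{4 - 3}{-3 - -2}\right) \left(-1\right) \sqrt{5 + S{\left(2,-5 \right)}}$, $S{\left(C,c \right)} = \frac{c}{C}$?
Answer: $- \frac{\sqrt{10}}{100} \approx -0.031623$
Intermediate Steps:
$G = - \frac{\sqrt{10}}{10}$ ($G = \left(\frac{6}{5} + \frac{4 - 3}{-3 - -2}\right) \left(-1\right) \sqrt{5 - \frac{5}{2}} = \left(6 \cdot \frac{1}{5} + 1 \frac{1}{-3 + 2}\right) \left(-1\right) \sqrt{5 - \frac{5}{2}} = \left(\frac{6}{5} + 1 \frac{1}{-1}\right) \left(-1\right) \sqrt{5 - \frac{5}{2}} = \left(\frac{6}{5} + 1 \left(-1\right)\right) \left(-1\right) \sqrt{\frac{5}{2}} = \left(\frac{6}{5} - 1\right) \left(-1\right) \frac{\sqrt{10}}{2} = \frac{1}{5} \left(-1\right) \frac{\sqrt{10}}{2} = - \frac{\frac{1}{2} \sqrt{10}}{5} = - \frac{\sqrt{10}}{10} \approx -0.31623$)
$G^{3} = \left(- \frac{\sqrt{10}}{10}\right)^{3} = - \frac{\sqrt{10}}{100}$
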